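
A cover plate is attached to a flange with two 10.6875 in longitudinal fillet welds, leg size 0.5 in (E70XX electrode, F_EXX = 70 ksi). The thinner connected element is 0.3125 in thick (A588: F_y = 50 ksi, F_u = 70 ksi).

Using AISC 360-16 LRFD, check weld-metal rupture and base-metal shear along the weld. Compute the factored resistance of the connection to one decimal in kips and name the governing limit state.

200.4 kips (base-metal shear governs)

Weld metal: throat = 0.707×0.5 = 0.3535 in, L = 2×10.6875 = 21.375 in. φR_n = 0.75 × 0.6 × 70 × 0.3535 × 21.375 = 238.0 kips.
Base metal shear (0.3125 in plate): yield φR_n = 1.0×0.6×50×0.3125×21.375 = 200.4 kips; rupture φR_n = 0.75×0.6×70×0.3125×21.375 = 210.4 kips; take 200.4 kips (yield).
Governing: min(238.0, 200.4) = 200.4 kips → base-metal shear.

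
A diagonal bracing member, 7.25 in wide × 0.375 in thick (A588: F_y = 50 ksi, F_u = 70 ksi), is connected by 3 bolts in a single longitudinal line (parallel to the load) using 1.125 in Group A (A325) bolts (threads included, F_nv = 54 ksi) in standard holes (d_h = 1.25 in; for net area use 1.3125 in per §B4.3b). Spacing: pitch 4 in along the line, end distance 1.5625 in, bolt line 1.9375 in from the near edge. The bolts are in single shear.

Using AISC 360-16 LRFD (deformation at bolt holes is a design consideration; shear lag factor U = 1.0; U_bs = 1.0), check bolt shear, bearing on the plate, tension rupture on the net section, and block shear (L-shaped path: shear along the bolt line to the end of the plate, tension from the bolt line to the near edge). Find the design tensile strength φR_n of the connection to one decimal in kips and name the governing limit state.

99.4 kips (block shear governs)

Bolt shear: A_b = π(1.125)²/4 = 0.99402 in². φR_n = 0.75 × 54 × 0.99402 × 3 × 1 = 120.8 kips.
Bearing (0.375 in plate, F_u = 70 ksi): end bolts L_c = 1.5625 − 1.25/2 = 0.9375, R_n = min(1.2×0.9375×0.375×70, 2.4×1.125×0.375×70) = 29.531 kips/bolt; interior L_c = 4 − 1.25 = 2.75, R_n = 70.875 kips/bolt. φR_n = 0.75 × (1×29.531 + 2×70.875) = 128.5 kips.
Tension rupture (net): A_n = (7.25 − 1×1.3125)×0.375 = 2.2266 in² (U = 1.0, A_e = A_n). φR_n = 0.75 × 70 × 2.2266 = 116.9 kips.
Block shear: shear path 1×[1.5625+2×4] = 1×9.5625 in, A_gv = 3.5859, A_nv = 1×(9.5625 − 2.5×1.3125)×0.375 = 2.3555 in²; tension to near edge: (1.9375 − 0.5×1.3125)×0.375 = 0.48047 in². R_n = min(0.6×70×2.3555, 0.6×50×3.5859) + 1.0×70×0.48047 = min(98.931, 107.58) + 33.633 = 132.56 kips. φR_n = 0.75 × 132.56 = 99.4 kips.
Governing: min(120.8, 128.5, 116.9, 99.4) = 99.4 kips → block shear.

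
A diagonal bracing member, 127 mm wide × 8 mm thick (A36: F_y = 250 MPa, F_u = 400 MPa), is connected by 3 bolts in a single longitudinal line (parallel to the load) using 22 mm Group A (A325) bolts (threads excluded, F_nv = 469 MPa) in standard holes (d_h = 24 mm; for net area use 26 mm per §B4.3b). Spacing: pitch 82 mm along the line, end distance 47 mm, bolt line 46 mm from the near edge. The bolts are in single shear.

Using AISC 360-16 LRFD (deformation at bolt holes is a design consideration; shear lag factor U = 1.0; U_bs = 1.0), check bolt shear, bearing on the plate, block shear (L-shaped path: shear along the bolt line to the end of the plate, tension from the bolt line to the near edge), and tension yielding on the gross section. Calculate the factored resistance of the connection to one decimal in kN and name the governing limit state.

228.6 kN (gross-section yield governs)

Bolt shear: A_b = π(22)²/4 = 380.13 mm². φR_n = 0.75 × 469 × 380.13 × 3 × 1 = 401.1 kN.
Bearing (8 mm plate, F_u = 400 MPa): end bolts L_c = 47 − 24/2 = 35, R_n = min(1.2×35×8×400, 2.4×22×8×400) = 134.4 kN/bolt; interior L_c = 82 − 24 = 58, R_n = 168.96 kN/bolt. φR_n = 0.75 × (1×134.4 + 2×168.96) = 354.2 kN.
Block shear: shear path 1×[47+2×82] = 1×211 mm, A_gv = 1688, A_nv = 1×(211 − 2.5×26)×8 = 1168 mm²; tension to near edge: (46 − 0.5×26)×8 = 264 mm². R_n = min(0.6×400×1168, 0.6×250×1688) + 1.0×400×264 = min(280.32, 253.2) + 105.6 = 358.8 kN. φR_n = 0.75 × 358.8 = 269.1 kN.
Tension yield (gross): A_g = 127×8 = 1016 mm². φR_n = 0.90 × 250 × 1016 = 228.6 kN.
Governing: min(401.1, 354.2, 269.1, 228.6) = 228.6 kN → gross-section yield.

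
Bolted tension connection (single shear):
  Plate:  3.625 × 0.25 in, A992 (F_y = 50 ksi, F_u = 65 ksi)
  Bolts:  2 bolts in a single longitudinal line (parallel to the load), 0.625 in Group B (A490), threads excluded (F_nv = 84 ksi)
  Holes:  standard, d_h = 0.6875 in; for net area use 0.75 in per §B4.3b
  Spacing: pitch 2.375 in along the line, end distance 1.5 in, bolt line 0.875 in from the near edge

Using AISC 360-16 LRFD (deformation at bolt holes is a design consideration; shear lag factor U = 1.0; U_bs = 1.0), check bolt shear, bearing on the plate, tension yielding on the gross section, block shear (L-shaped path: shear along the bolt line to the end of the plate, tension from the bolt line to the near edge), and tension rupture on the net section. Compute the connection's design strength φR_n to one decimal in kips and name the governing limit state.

26.2 kips (block shear governs)

Bolt shear: A_b = π(0.625)²/4 = 0.3068 in². φR_n = 0.75 × 84 × 0.3068 × 2 × 1 = 38.7 kips.
Bearing (0.25 in plate, F_u = 65 ksi): end bolts L_c = 1.5 − 0.6875/2 = 1.15625, R_n = min(1.2×1.15625×0.25×65, 2.4×0.625×0.25×65) = 22.547 kips/bolt; interior L_c = 2.375 − 0.6875 = 1.6875, R_n = 24.375 kips/bolt. φR_n = 0.75 × (1×22.547 + 1×24.375) = 35.2 kips.
Tension yield (gross): A_g = 3.625×0.25 = 0.90625 in². φR_n = 0.90 × 50 × 0.90625 = 40.8 kips.
Block shear: shear path 1×[1.5+1×2.375] = 1×3.875 in, A_gv = 0.96875, A_nv = 1×(3.875 − 1.5×0.75)×0.25 = 0.6875 in²; tension to near edge: (0.875 − 0.5×0.75)×0.25 = 0.125 in². R_n = min(0.6×65×0.6875, 0.6×50×0.96875) + 1.0×65×0.125 = min(26.813, 29.063) + 8.125 = 34.938 kips. φR_n = 0.75 × 34.938 = 26.2 kips.
Tension rupture (net): A_n = (3.625 − 1×0.75)×0.25 = 0.71875 in² (U = 1.0, A_e = A_n). φR_n = 0.75 × 65 × 0.71875 = 35.0 kips.
Governing: min(38.7, 35.2, 40.8, 26.2, 35.0) = 26.2 kips → block shear.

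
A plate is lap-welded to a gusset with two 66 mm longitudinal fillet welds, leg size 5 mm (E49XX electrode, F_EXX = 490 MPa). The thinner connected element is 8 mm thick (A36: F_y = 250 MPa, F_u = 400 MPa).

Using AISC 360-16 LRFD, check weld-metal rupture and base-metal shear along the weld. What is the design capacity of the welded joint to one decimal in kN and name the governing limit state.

Weld metal: throat = 0.707×5 = 3.535 mm, L = 2×66 = 132 mm. φR_n = 0.75 × 0.6 × 490 × 3.535 × 132 = 102.9 kN.
Base metal shear (8 mm plate): yield φR_n = 1.0×0.6×250×8×132 = 158.4 kN; rupture φR_n = 0.75×0.6×400×8×132 = 190.1 kN; take 158.4 kN (yield).
Governing: min(102.9, 158.4) = 102.9 kN → weld metal.

102.9 kN (weld metal governs)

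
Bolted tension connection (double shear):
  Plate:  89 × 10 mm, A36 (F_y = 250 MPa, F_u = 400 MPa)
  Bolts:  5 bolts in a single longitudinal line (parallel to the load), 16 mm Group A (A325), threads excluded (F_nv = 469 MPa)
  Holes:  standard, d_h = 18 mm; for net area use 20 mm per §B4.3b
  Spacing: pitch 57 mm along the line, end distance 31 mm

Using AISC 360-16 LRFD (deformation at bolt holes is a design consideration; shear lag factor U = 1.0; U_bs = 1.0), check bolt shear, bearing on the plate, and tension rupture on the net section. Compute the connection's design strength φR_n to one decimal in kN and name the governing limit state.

207.0 kN (net-section rupture governs)

Bolt shear: A_b = π(16)²/4 = 201.06 mm². φR_n = 0.75 × 469 × 201.06 × 5 × 2 = 707.2 kN.
Bearing (10 mm plate, F_u = 400 MPa): end bolts L_c = 31 − 18/2 = 22, R_n = min(1.2×22×10×400, 2.4×16×10×400) = 105.6 kN/bolt; interior L_c = 57 − 18 = 39, R_n = 153.6 kN/bolt. φR_n = 0.75 × (1×105.6 + 4×153.6) = 540.0 kN.
Tension rupture (net): A_n = (89 − 1×20)×10 = 690 mm² (U = 1.0, A_e = A_n). φR_n = 0.75 × 400 × 690 = 207.0 kN.
Governing: min(707.2, 540.0, 207.0) = 207.0 kN → net-section rupture.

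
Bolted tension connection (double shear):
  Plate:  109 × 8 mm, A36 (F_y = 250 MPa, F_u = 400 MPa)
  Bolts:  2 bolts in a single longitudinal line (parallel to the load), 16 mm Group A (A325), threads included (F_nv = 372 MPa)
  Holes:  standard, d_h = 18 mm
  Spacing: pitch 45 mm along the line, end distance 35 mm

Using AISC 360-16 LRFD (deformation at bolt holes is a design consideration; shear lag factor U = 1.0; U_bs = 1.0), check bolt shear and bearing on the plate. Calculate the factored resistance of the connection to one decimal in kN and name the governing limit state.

152.6 kN (bearing governs)

Bolt shear: A_b = π(16)²/4 = 201.06 mm². φR_n = 0.75 × 372 × 201.06 × 2 × 2 = 224.4 kN.
Bearing (8 mm plate, F_u = 400 MPa): end bolts L_c = 35 − 18/2 = 26, R_n = min(1.2×26×8×400, 2.4×16×8×400) = 99.84 kN/bolt; interior L_c = 45 − 18 = 27, R_n = 103.68 kN/bolt. φR_n = 0.75 × (1×99.84 + 1×103.68) = 152.6 kN.
Governing: min(224.4, 152.6) = 152.6 kN → bearing.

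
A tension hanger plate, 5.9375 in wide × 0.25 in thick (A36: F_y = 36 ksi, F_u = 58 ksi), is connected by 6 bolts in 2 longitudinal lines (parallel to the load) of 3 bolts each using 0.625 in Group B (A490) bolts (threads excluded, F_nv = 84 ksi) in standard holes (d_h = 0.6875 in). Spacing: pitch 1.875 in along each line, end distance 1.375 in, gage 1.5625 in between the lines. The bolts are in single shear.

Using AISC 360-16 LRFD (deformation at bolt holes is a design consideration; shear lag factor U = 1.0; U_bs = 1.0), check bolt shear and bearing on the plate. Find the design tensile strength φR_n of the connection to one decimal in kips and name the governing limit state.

88.9 kips (bearing governs)

Bolt shear: A_b = π(0.625)²/4 = 0.3068 in². φR_n = 0.75 × 84 × 0.3068 × 6 × 1 = 116.0 kips.
Bearing (0.25 in plate, F_u = 58 ksi): end bolts L_c = 1.375 − 0.6875/2 = 1.03125, R_n = min(1.2×1.03125×0.25×58, 2.4×0.625×0.25×58) = 17.944 kips/bolt; interior L_c = 1.875 − 0.6875 = 1.1875, R_n = 20.663 kips/bolt. φR_n = 0.75 × (2×17.944 + 4×20.663) = 88.9 kips.
Governing: min(116.0, 88.9) = 88.9 kips → bearing.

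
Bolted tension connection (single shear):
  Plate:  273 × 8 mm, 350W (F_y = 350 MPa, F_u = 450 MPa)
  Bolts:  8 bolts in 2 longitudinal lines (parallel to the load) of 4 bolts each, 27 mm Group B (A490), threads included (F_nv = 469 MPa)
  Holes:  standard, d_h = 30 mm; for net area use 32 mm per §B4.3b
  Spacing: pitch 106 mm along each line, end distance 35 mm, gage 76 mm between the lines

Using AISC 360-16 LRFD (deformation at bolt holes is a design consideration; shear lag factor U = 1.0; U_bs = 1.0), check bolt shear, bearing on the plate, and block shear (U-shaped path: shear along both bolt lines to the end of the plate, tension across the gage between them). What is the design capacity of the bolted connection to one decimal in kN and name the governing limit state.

899.6 kN (block shear governs)

Bolt shear: A_b = π(27)²/4 = 572.56 mm². φR_n = 0.75 × 469 × 572.56 × 8 × 1 = 1611.2 kN.
Bearing (8 mm plate, F_u = 450 MPa): end bolts L_c = 35 − 30/2 = 20, R_n = min(1.2×20×8×450, 2.4×27×8×450) = 86.4 kN/bolt; interior L_c = 106 − 30 = 76, R_n = 233.28 kN/bolt. φR_n = 0.75 × (2×86.4 + 6×233.28) = 1179.4 kN.
Block shear: shear path 2×[35+3×106] = 2×353 mm, A_gv = 5648, A_nv = 2×(353 − 3.5×32)×8 = 3856 mm²; tension across gage: (76 − 1×32)×8 = 352 mm². R_n = min(0.6×450×3856, 0.6×350×5648) + 1.0×450×352 = min(1041.1, 1186.1) + 158.4 = 1199.5 kN. φR_n = 0.75 × 1199.5 = 899.6 kN.
Governing: min(1611.2, 1179.4, 899.6) = 899.6 kN → block shear.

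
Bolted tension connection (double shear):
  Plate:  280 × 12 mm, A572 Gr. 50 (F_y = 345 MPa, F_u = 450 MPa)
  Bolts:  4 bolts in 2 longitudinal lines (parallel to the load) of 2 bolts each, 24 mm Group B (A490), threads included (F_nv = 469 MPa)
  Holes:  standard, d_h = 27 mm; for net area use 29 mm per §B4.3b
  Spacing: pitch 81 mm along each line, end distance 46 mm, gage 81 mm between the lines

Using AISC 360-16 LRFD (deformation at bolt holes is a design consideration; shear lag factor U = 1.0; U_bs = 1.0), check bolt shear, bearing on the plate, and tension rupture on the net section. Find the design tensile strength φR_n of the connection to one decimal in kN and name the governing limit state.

Bolt shear: A_b = π(24)²/4 = 452.39 mm². φR_n = 0.75 × 469 × 452.39 × 4 × 2 = 1273.0 kN.
Bearing (12 mm plate, F_u = 450 MPa): end bolts L_c = 46 − 27/2 = 32.5, R_n = min(1.2×32.5×12×450, 2.4×24×12×450) = 210.6 kN/bolt; interior L_c = 81 − 27 = 54, R_n = 311.04 kN/bolt. φR_n = 0.75 × (2×210.6 + 2×311.04) = 782.5 kN.
Tension rupture (net): A_n = (280 − 2×29)×12 = 2664 mm² (U = 1.0, A_e = A_n). φR_n = 0.75 × 450 × 2664 = 899.1 kN.
Governing: min(1273.0, 782.5, 899.1) = 782.5 kN → bearing.

782.5 kN (bearing governs)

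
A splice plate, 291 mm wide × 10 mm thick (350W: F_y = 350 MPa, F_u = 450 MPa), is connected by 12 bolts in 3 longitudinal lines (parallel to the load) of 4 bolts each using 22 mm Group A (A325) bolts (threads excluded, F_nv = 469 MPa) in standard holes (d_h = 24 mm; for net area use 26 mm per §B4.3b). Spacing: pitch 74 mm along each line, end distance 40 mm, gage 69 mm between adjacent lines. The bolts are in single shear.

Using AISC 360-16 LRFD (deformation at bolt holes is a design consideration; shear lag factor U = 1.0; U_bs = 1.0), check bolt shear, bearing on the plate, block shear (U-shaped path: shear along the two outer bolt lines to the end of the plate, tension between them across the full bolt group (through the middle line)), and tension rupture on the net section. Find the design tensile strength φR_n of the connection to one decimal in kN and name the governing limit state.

718.9 kN (net-section rupture governs)

Bolt shear: A_b = π(22)²/4 = 380.13 mm². φR_n = 0.75 × 469 × 380.13 × 12 × 1 = 1604.5 kN.
Bearing (10 mm plate, F_u = 450 MPa): end bolts L_c = 40 − 24/2 = 28, R_n = min(1.2×28×10×450, 2.4×22×10×450) = 151.2 kN/bolt; interior L_c = 74 − 24 = 50, R_n = 237.6 kN/bolt. φR_n = 0.75 × (3×151.2 + 9×237.6) = 1944.0 kN.
Block shear: shear path 2×[40+3×74] = 2×262 mm, A_gv = 5240, A_nv = 2×(262 − 3.5×26)×10 = 3420 mm²; tension across gage: (138 − 2×26)×10 = 860 mm². R_n = min(0.6×450×3420, 0.6×350×5240) + 1.0×450×860 = min(923.4, 1100.4) + 387 = 1310.4 kN. φR_n = 0.75 × 1310.4 = 982.8 kN.
Tension rupture (net): A_n = (291 − 3×26)×10 = 2130 mm² (U = 1.0, A_e = A_n). φR_n = 0.75 × 450 × 2130 = 718.9 kN.
Governing: min(1604.5, 1944.0, 982.8, 718.9) = 718.9 kN → net-section rupture.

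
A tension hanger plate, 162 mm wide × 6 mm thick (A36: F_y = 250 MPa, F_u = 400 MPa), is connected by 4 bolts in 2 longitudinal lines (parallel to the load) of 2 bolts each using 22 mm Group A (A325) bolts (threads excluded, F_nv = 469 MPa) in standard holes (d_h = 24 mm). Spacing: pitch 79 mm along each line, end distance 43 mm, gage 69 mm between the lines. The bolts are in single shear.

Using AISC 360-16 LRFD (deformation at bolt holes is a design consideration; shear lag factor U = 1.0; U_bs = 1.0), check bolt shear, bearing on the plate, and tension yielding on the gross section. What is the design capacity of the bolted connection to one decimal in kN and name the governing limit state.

218.7 kN (gross-section yield governs)

Bolt shear: A_b = π(22)²/4 = 380.13 mm². φR_n = 0.75 × 469 × 380.13 × 4 × 1 = 534.8 kN.
Bearing (6 mm plate, F_u = 400 MPa): end bolts L_c = 43 − 24/2 = 31, R_n = min(1.2×31×6×400, 2.4×22×6×400) = 89.28 kN/bolt; interior L_c = 79 − 24 = 55, R_n = 126.72 kN/bolt. φR_n = 0.75 × (2×89.28 + 2×126.72) = 324.0 kN.
Tension yield (gross): A_g = 162×6 = 972 mm². φR_n = 0.90 × 250 × 972 = 218.7 kN.
Governing: min(534.8, 324.0, 218.7) = 218.7 kN → gross-section yield.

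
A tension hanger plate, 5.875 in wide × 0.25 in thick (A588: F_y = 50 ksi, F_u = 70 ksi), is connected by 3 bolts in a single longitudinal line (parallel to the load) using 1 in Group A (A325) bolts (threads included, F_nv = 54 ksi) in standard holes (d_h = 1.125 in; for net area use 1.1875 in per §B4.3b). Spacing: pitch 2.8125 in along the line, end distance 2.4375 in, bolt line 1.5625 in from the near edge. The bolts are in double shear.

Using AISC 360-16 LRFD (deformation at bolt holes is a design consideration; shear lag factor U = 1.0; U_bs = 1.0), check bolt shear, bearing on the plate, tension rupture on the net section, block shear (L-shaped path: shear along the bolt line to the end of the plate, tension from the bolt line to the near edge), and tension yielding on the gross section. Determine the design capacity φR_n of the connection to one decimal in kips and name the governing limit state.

Bolt shear: A_b = π(1)²/4 = 0.7854 in². φR_n = 0.75 × 54 × 0.7854 × 3 × 2 = 190.9 kips.
Bearing (0.25 in plate, F_u = 70 ksi): end bolts L_c = 2.4375 − 1.125/2 = 1.875, R_n = min(1.2×1.875×0.25×70, 2.4×1×0.25×70) = 39.375 kips/bolt; interior L_c = 2.8125 − 1.125 = 1.6875, R_n = 35.438 kips/bolt. φR_n = 0.75 × (1×39.375 + 2×35.438) = 82.7 kips.
Tension rupture (net): A_n = (5.875 − 1×1.1875)×0.25 = 1.1719 in² (U = 1.0, A_e = A_n). φR_n = 0.75 × 70 × 1.1719 = 61.5 kips.
Block shear: shear path 1×[2.4375+2×2.8125] = 1×8.0625 in, A_gv = 2.0156, A_nv = 1×(8.0625 − 2.5×1.1875)×0.25 = 1.2734 in²; tension to near edge: (1.5625 − 0.5×1.1875)×0.25 = 0.24219 in². R_n = min(0.6×70×1.2734, 0.6×50×2.0156) + 1.0×70×0.24219 = min(53.483, 60.468) + 16.953 = 70.436 kips. φR_n = 0.75 × 70.436 = 52.8 kips.
Tension yield (gross): A_g = 5.875×0.25 = 1.4688 in². φR_n = 0.90 × 50 × 1.4688 = 66.1 kips.
Governing: min(190.9, 82.7, 61.5, 52.8, 66.1) = 52.8 kips → block shear.

52.8 kips (block shear governs)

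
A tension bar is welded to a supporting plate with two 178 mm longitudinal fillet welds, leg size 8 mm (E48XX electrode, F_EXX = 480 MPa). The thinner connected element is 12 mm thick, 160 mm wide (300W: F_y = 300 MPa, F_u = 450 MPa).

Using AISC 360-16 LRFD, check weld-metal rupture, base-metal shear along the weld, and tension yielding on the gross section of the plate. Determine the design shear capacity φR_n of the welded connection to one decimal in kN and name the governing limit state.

434.9 kN (weld metal governs)

Weld metal: throat = 0.707×8 = 5.656 mm, L = 2×178 = 356 mm. φR_n = 0.75 × 0.6 × 480 × 5.656 × 356 = 434.9 kN.
Base metal shear (12 mm plate): yield φR_n = 1.0×0.6×300×12×356 = 769.0 kN; rupture φR_n = 0.75×0.6×450×12×356 = 865.1 kN; take 769.0 kN (yield).
Tension yield (gross): A_g = 160×12 = 1920 mm². φR_n = 0.90 × 300 × 1920 = 518.4 kN.
Governing: min(434.9, 769.0, 518.4) = 434.9 kN → weld metal.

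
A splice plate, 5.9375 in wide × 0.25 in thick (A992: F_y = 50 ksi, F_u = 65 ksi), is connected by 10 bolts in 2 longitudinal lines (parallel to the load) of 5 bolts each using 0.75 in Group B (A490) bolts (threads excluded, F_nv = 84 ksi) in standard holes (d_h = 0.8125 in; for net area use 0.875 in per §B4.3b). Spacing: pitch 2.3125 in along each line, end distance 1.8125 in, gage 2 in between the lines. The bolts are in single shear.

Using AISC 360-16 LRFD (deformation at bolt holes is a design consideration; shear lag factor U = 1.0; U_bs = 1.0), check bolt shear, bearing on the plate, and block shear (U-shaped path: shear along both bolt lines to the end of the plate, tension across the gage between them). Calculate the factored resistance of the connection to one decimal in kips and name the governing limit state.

Bolt shear: A_b = π(0.75)²/4 = 0.44179 in². φR_n = 0.75 × 84 × 0.44179 × 10 × 1 = 278.3 kips.
Bearing (0.25 in plate, F_u = 65 ksi): end bolts L_c = 1.8125 − 0.8125/2 = 1.40625, R_n = min(1.2×1.40625×0.25×65, 2.4×0.75×0.25×65) = 27.422 kips/bolt; interior L_c = 2.3125 − 0.8125 = 1.5, R_n = 29.25 kips/bolt. φR_n = 0.75 × (2×27.422 + 8×29.25) = 216.6 kips.
Block shear: shear path 2×[1.8125+4×2.3125] = 2×11.0625 in, A_gv = 5.5313, A_nv = 2×(11.0625 − 4.5×0.875)×0.25 = 3.5625 in²; tension across gage: (2 − 1×0.875)×0.25 = 0.28125 in². R_n = min(0.6×65×3.5625, 0.6×50×5.5313) + 1.0×65×0.28125 = min(138.94, 165.94) + 18.281 = 157.22 kips. φR_n = 0.75 × 157.22 = 117.9 kips.
Governing: min(278.3, 216.6, 117.9) = 117.9 kips → block shear.

117.9 kips (block shear governs)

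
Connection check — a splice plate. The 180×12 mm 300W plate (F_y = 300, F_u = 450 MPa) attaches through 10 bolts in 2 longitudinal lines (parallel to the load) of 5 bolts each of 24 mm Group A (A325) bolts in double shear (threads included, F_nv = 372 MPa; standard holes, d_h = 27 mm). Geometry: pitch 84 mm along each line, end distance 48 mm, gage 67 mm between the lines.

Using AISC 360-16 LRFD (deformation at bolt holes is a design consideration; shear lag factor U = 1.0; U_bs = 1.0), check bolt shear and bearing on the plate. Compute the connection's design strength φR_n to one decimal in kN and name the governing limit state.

Bolt shear: A_b = π(24)²/4 = 452.39 mm². φR_n = 0.75 × 372 × 452.39 × 10 × 2 = 2524.3 kN.
Bearing (12 mm plate, F_u = 450 MPa): end bolts L_c = 48 − 27/2 = 34.5, R_n = min(1.2×34.5×12×450, 2.4×24×12×450) = 223.56 kN/bolt; interior L_c = 84 − 27 = 57, R_n = 311.04 kN/bolt. φR_n = 0.75 × (2×223.56 + 8×311.04) = 2201.6 kN.
Governing: min(2524.3, 2201.6) = 2201.6 kN → bearing.

2201.6 kN (bearing governs)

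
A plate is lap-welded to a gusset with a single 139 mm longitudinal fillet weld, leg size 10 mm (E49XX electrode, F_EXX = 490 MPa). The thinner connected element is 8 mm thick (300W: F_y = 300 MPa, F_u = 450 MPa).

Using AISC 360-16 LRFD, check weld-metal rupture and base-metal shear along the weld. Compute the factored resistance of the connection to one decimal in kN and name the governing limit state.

Weld metal: throat = 0.707×10 = 7.07 mm, L = 139 mm. φR_n = 0.75 × 0.6 × 490 × 7.07 × 139 = 216.7 kN.
Base metal shear (8 mm plate): yield φR_n = 1.0×0.6×300×8×139 = 200.2 kN; rupture φR_n = 0.75×0.6×450×8×139 = 225.2 kN; take 200.2 kN (yield).
Governing: min(216.7, 200.2) = 200.2 kN → base-metal shear.

200.2 kN (base-metal shear governs)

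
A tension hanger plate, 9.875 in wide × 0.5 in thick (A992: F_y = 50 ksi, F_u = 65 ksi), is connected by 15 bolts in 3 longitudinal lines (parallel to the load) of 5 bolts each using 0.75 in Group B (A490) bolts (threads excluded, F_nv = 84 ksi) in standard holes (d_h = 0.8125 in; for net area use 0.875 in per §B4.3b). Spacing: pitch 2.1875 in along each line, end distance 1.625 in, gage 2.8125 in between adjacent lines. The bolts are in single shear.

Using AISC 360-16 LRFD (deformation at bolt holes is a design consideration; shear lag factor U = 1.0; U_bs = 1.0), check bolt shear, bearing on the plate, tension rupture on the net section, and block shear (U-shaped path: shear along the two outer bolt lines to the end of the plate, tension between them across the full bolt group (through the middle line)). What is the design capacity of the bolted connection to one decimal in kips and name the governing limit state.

Bolt shear: A_b = π(0.75)²/4 = 0.44179 in². φR_n = 0.75 × 84 × 0.44179 × 15 × 1 = 417.5 kips.
Bearing (0.5 in plate, F_u = 65 ksi): end bolts L_c = 1.625 − 0.8125/2 = 1.21875, R_n = min(1.2×1.21875×0.5×65, 2.4×0.75×0.5×65) = 47.531 kips/bolt; interior L_c = 2.1875 − 0.8125 = 1.375, R_n = 53.625 kips/bolt. φR_n = 0.75 × (3×47.531 + 12×53.625) = 589.6 kips.
Tension rupture (net): A_n = (9.875 − 3×0.875)×0.5 = 3.625 in² (U = 1.0, A_e = A_n). φR_n = 0.75 × 65 × 3.625 = 176.7 kips.
Block shear: shear path 2×[1.625+4×2.1875] = 2×10.375 in, A_gv = 10.375, A_nv = 2×(10.375 − 4.5×0.875)×0.5 = 6.4375 in²; tension across gage: (5.625 − 2×0.875)×0.5 = 1.9375 in². R_n = min(0.6×65×6.4375, 0.6×50×10.375) + 1.0×65×1.9375 = min(251.06, 311.25) + 125.94 = 377 kips. φR_n = 0.75 × 377 = 282.8 kips.
Governing: min(417.5, 589.6, 176.7, 282.8) = 176.7 kips → net-section rupture.

176.7 kips (net-section rupture governs)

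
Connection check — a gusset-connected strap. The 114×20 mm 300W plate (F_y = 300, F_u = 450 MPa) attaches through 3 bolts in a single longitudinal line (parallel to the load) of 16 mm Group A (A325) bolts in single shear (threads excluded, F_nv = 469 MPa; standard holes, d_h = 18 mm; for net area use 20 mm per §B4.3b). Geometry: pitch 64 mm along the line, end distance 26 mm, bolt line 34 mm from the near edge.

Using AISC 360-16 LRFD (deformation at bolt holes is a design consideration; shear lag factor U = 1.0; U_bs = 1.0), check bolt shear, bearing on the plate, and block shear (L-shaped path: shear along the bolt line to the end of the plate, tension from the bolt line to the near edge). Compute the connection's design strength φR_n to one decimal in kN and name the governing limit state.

Bolt shear: A_b = π(16)²/4 = 201.06 mm². φR_n = 0.75 × 469 × 201.06 × 3 × 1 = 212.2 kN.
Bearing (20 mm plate, F_u = 450 MPa): end bolts L_c = 26 − 18/2 = 17, R_n = min(1.2×17×20×450, 2.4×16×20×450) = 183.6 kN/bolt; interior L_c = 64 − 18 = 46, R_n = 345.6 kN/bolt. φR_n = 0.75 × (1×183.6 + 2×345.6) = 656.1 kN.
Block shear: shear path 1×[26+2×64] = 1×154 mm, A_gv = 3080, A_nv = 1×(154 − 2.5×20)×20 = 2080 mm²; tension to near edge: (34 − 0.5×20)×20 = 480 mm². R_n = min(0.6×450×2080, 0.6×300×3080) + 1.0×450×480 = min(561.6, 554.4) + 216 = 770.4 kN. φR_n = 0.75 × 770.4 = 577.8 kN.
Governing: min(212.2, 656.1, 577.8) = 212.2 kN → bolt shear.

212.2 kN (bolt shear governs)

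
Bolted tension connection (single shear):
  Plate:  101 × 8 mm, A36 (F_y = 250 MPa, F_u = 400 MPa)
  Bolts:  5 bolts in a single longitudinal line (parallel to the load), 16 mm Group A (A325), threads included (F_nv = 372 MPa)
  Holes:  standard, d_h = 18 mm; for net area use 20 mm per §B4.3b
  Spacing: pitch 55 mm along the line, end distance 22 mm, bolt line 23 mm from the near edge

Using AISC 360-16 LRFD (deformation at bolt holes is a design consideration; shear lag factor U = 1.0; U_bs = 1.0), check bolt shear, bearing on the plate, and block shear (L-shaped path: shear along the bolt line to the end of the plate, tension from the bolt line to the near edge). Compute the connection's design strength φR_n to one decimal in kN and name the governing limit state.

Bolt shear: A_b = π(16)²/4 = 201.06 mm². φR_n = 0.75 × 372 × 201.06 × 5 × 1 = 280.5 kN.
Bearing (8 mm plate, F_u = 400 MPa): end bolts L_c = 22 − 18/2 = 13, R_n = min(1.2×13×8×400, 2.4×16×8×400) = 49.92 kN/bolt; interior L_c = 55 − 18 = 37, R_n = 122.88 kN/bolt. φR_n = 0.75 × (1×49.92 + 4×122.88) = 406.1 kN.
Block shear: shear path 1×[22+4×55] = 1×242 mm, A_gv = 1936, A_nv = 1×(242 − 4.5×20)×8 = 1216 mm²; tension to near edge: (23 − 0.5×20)×8 = 104 mm². R_n = min(0.6×400×1216, 0.6×250×1936) + 1.0×400×104 = min(291.84, 290.4) + 41.6 = 332 kN. φR_n = 0.75 × 332 = 249.0 kN.
Governing: min(280.5, 406.1, 249.0) = 249.0 kN → block shear.

249.0 kN (block shear governs)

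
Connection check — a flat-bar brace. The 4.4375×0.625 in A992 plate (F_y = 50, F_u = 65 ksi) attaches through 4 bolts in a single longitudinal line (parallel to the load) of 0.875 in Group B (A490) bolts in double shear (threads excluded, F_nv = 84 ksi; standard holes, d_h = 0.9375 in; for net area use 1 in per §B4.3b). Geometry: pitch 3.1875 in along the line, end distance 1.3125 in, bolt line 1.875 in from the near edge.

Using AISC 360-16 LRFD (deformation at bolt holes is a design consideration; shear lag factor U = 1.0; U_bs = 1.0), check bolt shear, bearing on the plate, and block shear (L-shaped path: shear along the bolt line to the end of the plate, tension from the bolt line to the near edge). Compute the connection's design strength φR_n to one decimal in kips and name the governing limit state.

176.7 kips (block shear governs)

Bolt shear: A_b = π(0.875)²/4 = 0.60132 in². φR_n = 0.75 × 84 × 0.60132 × 4 × 2 = 303.1 kips.
Bearing (0.625 in plate, F_u = 65 ksi): end bolts L_c = 1.3125 − 0.9375/2 = 0.84375, R_n = min(1.2×0.84375×0.625×65, 2.4×0.875×0.625×65) = 41.133 kips/bolt; interior L_c = 3.1875 − 0.9375 = 2.25, R_n = 85.313 kips/bolt. φR_n = 0.75 × (1×41.133 + 3×85.313) = 222.8 kips.
Block shear: shear path 1×[1.3125+3×3.1875] = 1×10.875 in, A_gv = 6.7969, A_nv = 1×(10.875 − 3.5×1)×0.625 = 4.6094 in²; tension to near edge: (1.875 − 0.5×1)×0.625 = 0.85938 in². R_n = min(0.6×65×4.6094, 0.6×50×6.7969) + 1.0×65×0.85938 = min(179.77, 203.91) + 55.86 = 235.63 kips. φR_n = 0.75 × 235.63 = 176.7 kips.
Governing: min(303.1, 222.8, 176.7) = 176.7 kips → block shear.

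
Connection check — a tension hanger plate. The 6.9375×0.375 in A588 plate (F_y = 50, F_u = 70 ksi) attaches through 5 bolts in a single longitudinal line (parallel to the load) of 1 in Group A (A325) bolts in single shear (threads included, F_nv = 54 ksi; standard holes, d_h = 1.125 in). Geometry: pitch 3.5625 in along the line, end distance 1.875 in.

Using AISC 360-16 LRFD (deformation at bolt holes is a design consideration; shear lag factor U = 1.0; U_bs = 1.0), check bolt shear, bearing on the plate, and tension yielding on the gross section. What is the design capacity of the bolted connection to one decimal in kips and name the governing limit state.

Bolt shear: A_b = π(1)²/4 = 0.7854 in². φR_n = 0.75 × 54 × 0.7854 × 5 × 1 = 159.0 kips.
Bearing (0.375 in plate, F_u = 70 ksi): end bolts L_c = 1.875 − 1.125/2 = 1.3125, R_n = min(1.2×1.3125×0.375×70, 2.4×1×0.375×70) = 41.344 kips/bolt; interior L_c = 3.5625 − 1.125 = 2.4375, R_n = 63 kips/bolt. φR_n = 0.75 × (1×41.344 + 4×63) = 220.0 kips.
Tension yield (gross): A_g = 6.9375×0.375 = 2.6016 in². φR_n = 0.90 × 50 × 2.6016 = 117.1 kips.
Governing: min(159.0, 220.0, 117.1) = 117.1 kips → gross-section yield.

117.1 kips (gross-section yield governs)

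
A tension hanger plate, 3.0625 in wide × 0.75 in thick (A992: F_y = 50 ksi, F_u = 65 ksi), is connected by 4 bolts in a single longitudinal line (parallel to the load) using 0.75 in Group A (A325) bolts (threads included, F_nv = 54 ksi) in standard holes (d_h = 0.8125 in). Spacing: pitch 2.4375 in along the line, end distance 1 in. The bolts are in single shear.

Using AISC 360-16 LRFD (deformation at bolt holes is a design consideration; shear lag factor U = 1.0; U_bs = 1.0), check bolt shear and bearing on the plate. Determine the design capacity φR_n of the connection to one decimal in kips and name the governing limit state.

Bolt shear: A_b = π(0.75)²/4 = 0.44179 in². φR_n = 0.75 × 54 × 0.44179 × 4 × 1 = 71.6 kips.
Bearing (0.75 in plate, F_u = 65 ksi): end bolts L_c = 1 − 0.8125/2 = 0.59375, R_n = min(1.2×0.59375×0.75×65, 2.4×0.75×0.75×65) = 34.734 kips/bolt; interior L_c = 2.4375 − 0.8125 = 1.625, R_n = 87.75 kips/bolt. φR_n = 0.75 × (1×34.734 + 3×87.75) = 223.5 kips.
Governing: min(71.6, 223.5) = 71.6 kips → bolt shear.

71.6 kips (bolt shear governs)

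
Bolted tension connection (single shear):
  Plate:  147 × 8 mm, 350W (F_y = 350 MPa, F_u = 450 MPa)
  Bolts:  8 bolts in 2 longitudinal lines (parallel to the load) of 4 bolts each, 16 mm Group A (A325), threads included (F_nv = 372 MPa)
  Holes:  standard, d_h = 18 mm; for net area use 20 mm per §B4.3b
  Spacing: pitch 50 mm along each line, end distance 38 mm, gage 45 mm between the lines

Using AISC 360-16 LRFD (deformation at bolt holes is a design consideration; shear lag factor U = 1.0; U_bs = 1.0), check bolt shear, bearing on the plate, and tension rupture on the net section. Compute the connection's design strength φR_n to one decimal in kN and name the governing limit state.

288.9 kN (net-section rupture governs)

Bolt shear: A_b = π(16)²/4 = 201.06 mm². φR_n = 0.75 × 372 × 201.06 × 8 × 1 = 448.8 kN.
Bearing (8 mm plate, F_u = 450 MPa): end bolts L_c = 38 − 18/2 = 29, R_n = min(1.2×29×8×450, 2.4×16×8×450) = 125.28 kN/bolt; interior L_c = 50 − 18 = 32, R_n = 138.24 kN/bolt. φR_n = 0.75 × (2×125.28 + 6×138.24) = 810.0 kN.
Tension rupture (net): A_n = (147 − 2×20)×8 = 856 mm² (U = 1.0, A_e = A_n). φR_n = 0.75 × 450 × 856 = 288.9 kN.
Governing: min(448.8, 810.0, 288.9) = 288.9 kN → net-section rupture.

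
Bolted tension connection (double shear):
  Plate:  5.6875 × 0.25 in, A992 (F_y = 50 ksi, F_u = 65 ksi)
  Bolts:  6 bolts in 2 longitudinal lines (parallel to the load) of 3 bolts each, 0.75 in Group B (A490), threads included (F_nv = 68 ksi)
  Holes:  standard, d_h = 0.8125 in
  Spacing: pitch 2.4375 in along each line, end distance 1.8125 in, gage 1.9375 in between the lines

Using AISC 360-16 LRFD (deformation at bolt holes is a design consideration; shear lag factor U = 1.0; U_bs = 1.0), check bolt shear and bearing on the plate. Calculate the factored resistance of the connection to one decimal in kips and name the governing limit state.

Bolt shear: A_b = π(0.75)²/4 = 0.44179 in². φR_n = 0.75 × 68 × 0.44179 × 6 × 2 = 270.4 kips.
Bearing (0.25 in plate, F_u = 65 ksi): end bolts L_c = 1.8125 − 0.8125/2 = 1.40625, R_n = min(1.2×1.40625×0.25×65, 2.4×0.75×0.25×65) = 27.422 kips/bolt; interior L_c = 2.4375 − 0.8125 = 1.625, R_n = 29.25 kips/bolt. φR_n = 0.75 × (2×27.422 + 4×29.25) = 128.9 kips.
Governing: min(270.4, 128.9) = 128.9 kips → bearing.

128.9 kips (bearing governs)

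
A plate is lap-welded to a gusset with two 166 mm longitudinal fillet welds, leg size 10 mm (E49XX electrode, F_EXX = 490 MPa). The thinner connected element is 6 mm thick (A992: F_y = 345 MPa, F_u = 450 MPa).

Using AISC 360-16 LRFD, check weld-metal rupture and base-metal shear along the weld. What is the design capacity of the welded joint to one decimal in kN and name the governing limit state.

Weld metal: throat = 0.707×10 = 7.07 mm, L = 2×166 = 332 mm. φR_n = 0.75 × 0.6 × 490 × 7.07 × 332 = 517.6 kN.
Base metal shear (6 mm plate): yield φR_n = 1.0×0.6×345×6×332 = 412.3 kN; rupture φR_n = 0.75×0.6×450×6×332 = 403.4 kN; take 403.4 kN (rupture).
Governing: min(517.6, 403.4) = 403.4 kN → base-metal shear.

403.4 kN (base-metal shear governs)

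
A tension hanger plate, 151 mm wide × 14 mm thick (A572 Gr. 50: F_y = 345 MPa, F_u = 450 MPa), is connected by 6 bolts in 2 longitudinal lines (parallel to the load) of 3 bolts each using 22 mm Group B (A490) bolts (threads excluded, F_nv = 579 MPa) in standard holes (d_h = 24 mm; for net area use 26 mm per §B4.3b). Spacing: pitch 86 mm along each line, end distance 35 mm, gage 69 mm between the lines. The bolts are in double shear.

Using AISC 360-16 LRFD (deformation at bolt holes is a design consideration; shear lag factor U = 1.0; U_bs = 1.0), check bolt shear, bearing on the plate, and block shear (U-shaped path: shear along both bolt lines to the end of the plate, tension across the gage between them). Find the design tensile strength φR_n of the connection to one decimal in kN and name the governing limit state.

1008.3 kN (block shear governs)

Bolt shear: A_b = π(22)²/4 = 380.13 mm². φR_n = 0.75 × 579 × 380.13 × 6 × 2 = 1980.9 kN.
Bearing (14 mm plate, F_u = 450 MPa): end bolts L_c = 35 − 24/2 = 23, R_n = min(1.2×23×14×450, 2.4×22×14×450) = 173.88 kN/bolt; interior L_c = 86 − 24 = 62, R_n = 332.64 kN/bolt. φR_n = 0.75 × (2×173.88 + 4×332.64) = 1258.7 kN.
Block shear: shear path 2×[35+2×86] = 2×207 mm, A_gv = 5796, A_nv = 2×(207 − 2.5×26)×14 = 3976 mm²; tension across gage: (69 − 1×26)×14 = 602 mm². R_n = min(0.6×450×3976, 0.6×345×5796) + 1.0×450×602 = min(1073.5, 1199.8) + 270.9 = 1344.4 kN. φR_n = 0.75 × 1344.4 = 1008.3 kN.
Governing: min(1980.9, 1258.7, 1008.3) = 1008.3 kN → block shear.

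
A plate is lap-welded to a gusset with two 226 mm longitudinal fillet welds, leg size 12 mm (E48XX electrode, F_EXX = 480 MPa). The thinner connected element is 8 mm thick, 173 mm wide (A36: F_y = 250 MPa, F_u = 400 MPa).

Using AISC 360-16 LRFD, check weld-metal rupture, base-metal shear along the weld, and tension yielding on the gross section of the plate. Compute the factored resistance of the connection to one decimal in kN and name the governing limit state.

311.4 kN (gross-section yield governs)

Weld metal: throat = 0.707×12 = 8.484 mm, L = 2×226 = 452 mm. φR_n = 0.75 × 0.6 × 480 × 8.484 × 452 = 828.3 kN.
Base metal shear (8 mm plate): yield φR_n = 1.0×0.6×250×8×452 = 542.4 kN; rupture φR_n = 0.75×0.6×400×8×452 = 650.9 kN; take 542.4 kN (yield).
Tension yield (gross): A_g = 173×8 = 1384 mm². φR_n = 0.90 × 250 × 1384 = 311.4 kN.
Governing: min(828.3, 542.4, 311.4) = 311.4 kN → gross-section yield.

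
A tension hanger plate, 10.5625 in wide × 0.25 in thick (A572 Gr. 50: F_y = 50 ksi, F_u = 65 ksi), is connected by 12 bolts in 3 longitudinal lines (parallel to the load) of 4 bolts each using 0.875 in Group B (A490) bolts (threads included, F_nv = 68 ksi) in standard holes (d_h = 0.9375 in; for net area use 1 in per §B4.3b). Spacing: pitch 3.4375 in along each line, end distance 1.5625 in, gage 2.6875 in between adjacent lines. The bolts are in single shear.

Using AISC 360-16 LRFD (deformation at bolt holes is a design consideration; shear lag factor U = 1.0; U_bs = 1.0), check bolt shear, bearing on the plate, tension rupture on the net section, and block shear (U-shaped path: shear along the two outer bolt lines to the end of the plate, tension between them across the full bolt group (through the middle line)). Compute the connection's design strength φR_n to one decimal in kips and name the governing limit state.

Bolt shear: A_b = π(0.875)²/4 = 0.60132 in². φR_n = 0.75 × 68 × 0.60132 × 12 × 1 = 368.0 kips.
Bearing (0.25 in plate, F_u = 65 ksi): end bolts L_c = 1.5625 − 0.9375/2 = 1.09375, R_n = min(1.2×1.09375×0.25×65, 2.4×0.875×0.25×65) = 21.328 kips/bolt; interior L_c = 3.4375 − 0.9375 = 2.5, R_n = 34.125 kips/bolt. φR_n = 0.75 × (3×21.328 + 9×34.125) = 278.3 kips.
Tension rupture (net): A_n = (10.5625 − 3×1)×0.25 = 1.8906 in² (U = 1.0, A_e = A_n). φR_n = 0.75 × 65 × 1.8906 = 92.2 kips.
Block shear: shear path 2×[1.5625+3×3.4375] = 2×11.875 in, A_gv = 5.9375, A_nv = 2×(11.875 − 3.5×1)×0.25 = 4.1875 in²; tension across gage: (5.375 − 2×1)×0.25 = 0.84375 in². R_n = min(0.6×65×4.1875, 0.6×50×5.9375) + 1.0×65×0.84375 = min(163.31, 178.13) + 54.844 = 218.15 kips. φR_n = 0.75 × 218.15 = 163.6 kips.
Governing: min(368.0, 278.3, 92.2, 163.6) = 92.2 kips → net-section rupture.

92.2 kips (net-section rupture governs)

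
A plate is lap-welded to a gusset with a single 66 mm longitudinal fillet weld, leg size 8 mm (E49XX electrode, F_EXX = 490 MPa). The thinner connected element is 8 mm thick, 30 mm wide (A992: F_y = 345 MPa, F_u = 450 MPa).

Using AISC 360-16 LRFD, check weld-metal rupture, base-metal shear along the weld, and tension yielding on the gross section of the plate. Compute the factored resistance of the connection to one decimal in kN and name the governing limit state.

74.5 kN (gross-section yield governs)

Weld metal: throat = 0.707×8 = 5.656 mm, L = 66 mm. φR_n = 0.75 × 0.6 × 490 × 5.656 × 66 = 82.3 kN.
Base metal shear (8 mm plate): yield φR_n = 1.0×0.6×345×8×66 = 109.3 kN; rupture φR_n = 0.75×0.6×450×8×66 = 106.9 kN; take 106.9 kN (rupture).
Tension yield (gross): A_g = 30×8 = 240 mm². φR_n = 0.90 × 345 × 240 = 74.5 kN.
Governing: min(82.3, 106.9, 74.5) = 74.5 kN → gross-section yield.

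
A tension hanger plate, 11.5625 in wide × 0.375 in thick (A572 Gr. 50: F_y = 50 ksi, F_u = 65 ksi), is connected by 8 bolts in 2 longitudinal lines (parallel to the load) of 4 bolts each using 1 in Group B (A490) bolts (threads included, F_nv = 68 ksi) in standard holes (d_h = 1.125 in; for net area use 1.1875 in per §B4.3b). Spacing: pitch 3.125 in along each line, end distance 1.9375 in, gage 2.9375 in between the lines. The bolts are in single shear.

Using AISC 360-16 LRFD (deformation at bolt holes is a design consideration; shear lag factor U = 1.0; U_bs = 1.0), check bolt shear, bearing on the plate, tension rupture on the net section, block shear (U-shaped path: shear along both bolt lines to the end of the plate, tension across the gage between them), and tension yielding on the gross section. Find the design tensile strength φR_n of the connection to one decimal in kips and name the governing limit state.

Bolt shear: A_b = π(1)²/4 = 0.7854 in². φR_n = 0.75 × 68 × 0.7854 × 8 × 1 = 320.4 kips.
Bearing (0.375 in plate, F_u = 65 ksi): end bolts L_c = 1.9375 − 1.125/2 = 1.375, R_n = min(1.2×1.375×0.375×65, 2.4×1×0.375×65) = 40.219 kips/bolt; interior L_c = 3.125 − 1.125 = 2, R_n = 58.5 kips/bolt. φR_n = 0.75 × (2×40.219 + 6×58.5) = 323.6 kips.
Tension rupture (net): A_n = (11.5625 − 2×1.1875)×0.375 = 3.4453 in² (U = 1.0, A_e = A_n). φR_n = 0.75 × 65 × 3.4453 = 168.0 kips.
Block shear: shear path 2×[1.9375+3×3.125] = 2×11.3125 in, A_gv = 8.4844, A_nv = 2×(11.3125 − 3.5×1.1875)×0.375 = 5.3672 in²; tension across gage: (2.9375 − 1×1.1875)×0.375 = 0.65625 in². R_n = min(0.6×65×5.3672, 0.6×50×8.4844) + 1.0×65×0.65625 = min(209.32, 254.53) + 42.656 = 251.98 kips. φR_n = 0.75 × 251.98 = 189.0 kips.
Tension yield (gross): A_g = 11.5625×0.375 = 4.3359 in². φR_n = 0.90 × 50 × 4.3359 = 195.1 kips.
Governing: min(320.4, 323.6, 168.0, 189.0, 195.1) = 168.0 kips → net-section rupture.

168.0 kips (net-section rupture governs)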